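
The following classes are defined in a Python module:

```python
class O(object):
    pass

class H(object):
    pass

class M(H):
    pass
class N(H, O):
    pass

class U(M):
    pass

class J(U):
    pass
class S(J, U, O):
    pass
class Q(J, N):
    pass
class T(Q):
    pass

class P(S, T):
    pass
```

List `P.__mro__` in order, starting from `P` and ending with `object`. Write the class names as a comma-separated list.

L[P] = P + merge(L[S], L[T], [S T])
  take S:  [S J U M H O object] + [T Q J U M N H O object] + [S T]
  take T:  [J U M H O object] + [T Q J U M N H O object] + [T]
  take Q:  [J U M H O object] + [Q J U M N H O object]
  take J:  [J U M H O object] + [J U M N H O object]
  take U:  [U M H O object] + [U M N H O object]
  take M:  [M H O object] + [M N H O object]
  take N:  [H O object] + [N H O object]
  take H:  [H O object] + [H O object]
  take O:  [O object] + [O object]
  take object:  [object] + [object]

P, S, T, Q, J, U, M, N, H, O, object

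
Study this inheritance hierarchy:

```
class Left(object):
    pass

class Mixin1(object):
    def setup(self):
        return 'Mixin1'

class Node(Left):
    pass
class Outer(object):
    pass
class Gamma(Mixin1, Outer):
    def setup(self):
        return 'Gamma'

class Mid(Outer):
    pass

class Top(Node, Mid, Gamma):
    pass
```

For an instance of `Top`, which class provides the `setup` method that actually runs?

Gamma

L[Top] = Top + merge(L[Node], L[Mid], L[Gamma], [Node Mid Gamma])
  take Node:  [Node Left object] + [Mid Outer object] + [Gamma Mixin1 Outer object] + [Node Mid Gamma]
  take Left:  [Left object] + [Mid Outer object] + [Gamma Mixin1 Outer object] + [Mid Gamma]
  take Mid:  [object] + [Mid Outer object] + [Gamma Mixin1 Outer object] + [Mid Gamma]
  take Gamma:  [object] + [Outer object] + [Gamma Mixin1 Outer object] + [Gamma]
  take Mixin1:  [object] + [Outer object] + [Mixin1 Outer object]
  take Outer:  [object] + [Outer object] + [Outer object]
  take object:  [object] + [object] + [object]
MRO: Top Node Left Mid Gamma Mixin1 Outer object
setup is defined in: Gamma, Mixin1. First along the MRO is Gamma.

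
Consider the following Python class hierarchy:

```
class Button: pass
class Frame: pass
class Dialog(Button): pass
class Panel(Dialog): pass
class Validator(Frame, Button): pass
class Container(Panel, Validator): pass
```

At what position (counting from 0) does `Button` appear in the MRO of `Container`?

5

L[Container] = Container + merge(L[Panel], L[Validator], [Panel Validator])
  take Panel:  [Panel Dialog Button object] + [Validator Frame Button object] + [Panel Validator]
  take Dialog:  [Dialog Button object] + [Validator Frame Button object] + [Validator]
  take Validator:  [Button object] + [Validator Frame Button object] + [Validator]
  take Frame:  [Button object] + [Frame Button object]
  take Button:  [Button object] + [Button object]
  take object:  [object] + [object]
MRO: Container Panel Dialog Validator Frame Button object
Button sits at index 5.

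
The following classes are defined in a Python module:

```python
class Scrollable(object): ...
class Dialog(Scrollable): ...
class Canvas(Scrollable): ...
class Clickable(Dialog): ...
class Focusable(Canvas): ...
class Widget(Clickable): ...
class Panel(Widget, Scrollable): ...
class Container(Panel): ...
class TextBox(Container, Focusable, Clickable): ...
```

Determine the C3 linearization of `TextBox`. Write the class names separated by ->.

L[TextBox] = TextBox + merge(L[Container], L[Focusable], L[Clickable], [Container Focusable Clickable])
  take Container:  [Container Panel Widget Clickable Dialog Scrollable object] + [Focusable Canvas Scrollable object] + [Clickable Dialog Scrollable object] + [Container Focusable Clickable]
  take Panel:  [Panel Widget Clickable Dialog Scrollable object] + [Focusable Canvas Scrollable object] + [Clickable Dialog Scrollable object] + [Focusable Clickable]
  take Widget:  [Widget Clickable Dialog Scrollable object] + [Focusable Canvas Scrollable object] + [Clickable Dialog Scrollable object] + [Focusable Clickable]
  take Focusable:  [Clickable Dialog Scrollable object] + [Focusable Canvas Scrollable object] + [Clickable Dialog Scrollable object] + [Focusable Clickable]
  take Clickable:  [Clickable Dialog Scrollable object] + [Canvas Scrollable object] + [Clickable Dialog Scrollable object] + [Clickable]
  take Dialog:  [Dialog Scrollable object] + [Canvas Scrollable object] + [Dialog Scrollable object]
  take Canvas:  [Scrollable object] + [Canvas Scrollable object] + [Scrollable object]
  take Scrollable:  [Scrollable object] + [Scrollable object] + [Scrollable object]
  take object:  [object] + [object] + [object]

TextBox -> Container -> Panel -> Widget -> Focusable -> Clickable -> Dialog -> Canvas -> Scrollable -> object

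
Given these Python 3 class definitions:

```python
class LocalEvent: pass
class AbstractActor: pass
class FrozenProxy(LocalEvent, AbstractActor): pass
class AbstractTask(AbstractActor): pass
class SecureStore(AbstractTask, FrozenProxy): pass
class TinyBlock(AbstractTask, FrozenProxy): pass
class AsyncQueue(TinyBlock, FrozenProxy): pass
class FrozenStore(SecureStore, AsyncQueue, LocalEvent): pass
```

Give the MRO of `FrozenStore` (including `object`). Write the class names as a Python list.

[FrozenStore, SecureStore, AsyncQueue, TinyBlock, AbstractTask, FrozenProxy, LocalEvent, AbstractActor, object]

L[FrozenStore] = FrozenStore + merge(L[SecureStore], L[AsyncQueue], L[LocalEvent], [SecureStore AsyncQueue LocalEvent])
  take SecureStore:  [SecureStore AbstractTask FrozenProxy LocalEvent AbstractActor object] + [AsyncQueue TinyBlock AbstractTask FrozenProxy LocalEvent AbstractActor object] + [LocalEvent object] + [SecureStore AsyncQueue LocalEvent]
  take AsyncQueue:  [AbstractTask FrozenProxy LocalEvent AbstractActor object] + [AsyncQueue TinyBlock AbstractTask FrozenProxy LocalEvent AbstractActor object] + [LocalEvent object] + [AsyncQueue LocalEvent]
  take TinyBlock:  [AbstractTask FrozenProxy LocalEvent AbstractActor object] + [TinyBlock AbstractTask FrozenProxy LocalEvent AbstractActor object] + [LocalEvent object] + [LocalEvent]
  take AbstractTask:  [AbstractTask FrozenProxy LocalEvent AbstractActor object] + [AbstractTask FrozenProxy LocalEvent AbstractActor object] + [LocalEvent object] + [LocalEvent]
  take FrozenProxy:  [FrozenProxy LocalEvent AbstractActor object] + [FrozenProxy LocalEvent AbstractActor object] + [LocalEvent object] + [LocalEvent]
  take LocalEvent:  [LocalEvent AbstractActor object] + [LocalEvent AbstractActor object] + [LocalEvent object] + [LocalEvent]
  take AbstractActor:  [AbstractActor object] + [AbstractActor object] + [object]
  take object:  [object] + [object] + [object]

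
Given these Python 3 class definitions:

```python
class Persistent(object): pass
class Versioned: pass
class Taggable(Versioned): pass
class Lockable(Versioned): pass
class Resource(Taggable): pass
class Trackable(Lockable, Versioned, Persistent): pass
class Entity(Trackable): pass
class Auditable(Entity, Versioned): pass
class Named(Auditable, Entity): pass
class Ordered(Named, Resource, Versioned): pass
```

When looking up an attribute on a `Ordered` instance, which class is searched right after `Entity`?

Trackable

L[Ordered] = Ordered + merge(L[Named], L[Resource], L[Versioned], [Named Resource Versioned])
  take Named:  [Named Auditable Entity Trackable Lockable Versioned Persistent object] + [Resource Taggable Versioned object] + [Versioned object] + [Named Resource Versioned]
  take Auditable:  [Auditable Entity Trackable Lockable Versioned Persistent object] + [Resource Taggable Versioned object] + [Versioned object] + [Resource Versioned]
  take Entity:  [Entity Trackable Lockable Versioned Persistent object] + [Resource Taggable Versioned object] + [Versioned object] + [Resource Versioned]
  take Trackable:  [Trackable Lockable Versioned Persistent object] + [Resource Taggable Versioned object] + [Versioned object] + [Resource Versioned]
  take Lockable:  [Lockable Versioned Persistent object] + [Resource Taggable Versioned object] + [Versioned object] + [Resource Versioned]
  take Resource:  [Versioned Persistent object] + [Resource Taggable Versioned object] + [Versioned object] + [Resource Versioned]
  take Taggable:  [Versioned Persistent object] + [Taggable Versioned object] + [Versioned object] + [Versioned]
  take Versioned:  [Versioned Persistent object] + [Versioned object] + [Versioned object] + [Versioned]
  take Persistent:  [Persistent object] + [object] + [object]
  take object:  [object] + [object] + [object]
MRO: Ordered Named Auditable Entity Trackable Lockable Resource Taggable Versioned Persistent object
Entity is at position 3; next is Trackable.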